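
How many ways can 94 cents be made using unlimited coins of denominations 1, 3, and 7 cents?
Coefficient of x^94 in 1/(1-x^1) · 1/(1-x^3) · 1/(1-x^7). Case on j = number of 7-cent coins (j = 0..13); remainder r = 94 - 7j is made from {1,3} in ⌊r/3⌋+1 ways. r = 94, 87, 80, 73, 66, 59, 52, 45, 38, 31, 24, 17, 10, 3 → 32 + 30 + 27 + 25 + 23 + 20 + 18 + 16 + 13 + 11 + 9 + 6 + 4 + 2 = 236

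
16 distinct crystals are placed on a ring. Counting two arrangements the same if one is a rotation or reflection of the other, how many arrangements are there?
(16-1)!/2 = 1307674368000/2 = 653837184000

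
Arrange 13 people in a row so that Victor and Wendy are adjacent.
Treat as block: (13-1)! × 2! = 479001600 × 2 = 958003200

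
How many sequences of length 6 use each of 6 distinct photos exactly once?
6! = 720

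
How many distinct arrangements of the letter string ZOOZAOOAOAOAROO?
15! / (8! × 1! × 4! × 2!) = 675675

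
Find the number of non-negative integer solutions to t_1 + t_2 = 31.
C(31+2-1, 2-1) = C(32, 1) = 32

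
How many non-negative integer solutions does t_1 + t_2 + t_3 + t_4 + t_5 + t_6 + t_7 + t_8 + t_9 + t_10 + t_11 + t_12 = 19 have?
C(19+12-1, 12-1) = C(30, 11) = 54627300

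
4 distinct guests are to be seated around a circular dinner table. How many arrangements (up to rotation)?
Circular: fix one position, arrange the rest. (4-1)! = 6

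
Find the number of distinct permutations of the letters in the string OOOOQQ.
6! / (4! × 2!) = 15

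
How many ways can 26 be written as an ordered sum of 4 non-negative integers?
C(26+4-1, 4-1) = C(29, 3) = 3654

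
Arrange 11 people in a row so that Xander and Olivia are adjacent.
Treat as block: (11-1)! × 2! = 3628800 × 2 = 7257600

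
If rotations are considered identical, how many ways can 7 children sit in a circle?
Circular: fix one position, arrange the rest. (7-1)! = 720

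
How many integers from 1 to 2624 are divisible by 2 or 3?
⌊2624/2⌋ + ⌊2624/3⌋ - ⌊2624/6⌋ = 1312 + 874 - 437 = 1749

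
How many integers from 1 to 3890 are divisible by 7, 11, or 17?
⌊3890/7⌋+⌊3890/11⌋+⌊3890/17⌋ - ⌊3890/77⌋-⌊3890/119⌋-⌊3890/187⌋ + ⌊3890/1309⌋ = 555+353+228 - 50-32-20 + 2 = 1036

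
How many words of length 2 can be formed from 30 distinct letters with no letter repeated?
P(30,2) = 30!/(30-2)! = 870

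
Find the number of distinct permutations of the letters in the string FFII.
4! / (2! × 2!) = 6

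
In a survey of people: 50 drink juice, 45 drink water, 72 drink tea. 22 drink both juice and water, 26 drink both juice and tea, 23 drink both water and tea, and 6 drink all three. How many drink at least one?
|A∪B∪C| = 50+45+72-22-26-23+6 = 102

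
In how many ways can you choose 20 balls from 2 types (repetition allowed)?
C(20+2-1, 2-1) = C(21, 1) = 21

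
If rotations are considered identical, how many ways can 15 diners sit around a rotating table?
Circular: fix one position, arrange the rest. (15-1)! = 87178291200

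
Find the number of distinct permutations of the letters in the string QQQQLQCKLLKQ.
12! / (2! × 3! × 1! × 6!) = 55440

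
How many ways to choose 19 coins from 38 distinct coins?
C(38,19) = 38!/(19!×19!) = 35345263800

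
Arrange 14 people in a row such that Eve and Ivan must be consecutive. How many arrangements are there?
Treat the 2 as one block: (14-2+1)! × 2! = 6227020800 × 2 = 12454041600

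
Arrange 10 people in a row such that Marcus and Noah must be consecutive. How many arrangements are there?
Treat the 2 as one block: (10-2+1)! × 2! = 362880 × 2 = 725760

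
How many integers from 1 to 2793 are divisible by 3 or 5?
⌊2793/3⌋ + ⌊2793/5⌋ - ⌊2793/15⌋ = 931 + 558 - 186 = 1303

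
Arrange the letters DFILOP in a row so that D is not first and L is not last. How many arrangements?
By inclusion-exclusion: 6! - 2×(6-1)! + (6-2)! = 720 - 240 + 24 = 504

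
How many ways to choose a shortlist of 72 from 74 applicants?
C(74,72) = 74!/(72!×2!) = 2701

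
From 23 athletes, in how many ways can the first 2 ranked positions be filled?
P(23,2) = 23!/(23-2)! = 506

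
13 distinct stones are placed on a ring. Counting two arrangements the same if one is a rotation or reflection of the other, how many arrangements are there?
(13-1)!/2 = 479001600/2 = 239500800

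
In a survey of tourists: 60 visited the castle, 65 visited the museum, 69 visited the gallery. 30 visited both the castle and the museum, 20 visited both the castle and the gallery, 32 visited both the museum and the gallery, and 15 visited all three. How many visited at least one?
|A∪B∪C| = 60+65+69-30-20-32+15 = 127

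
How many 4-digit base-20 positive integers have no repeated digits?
First digit: 19 choices (nonzero). Then descending: 19 × 19 × 18 × 17 = 110466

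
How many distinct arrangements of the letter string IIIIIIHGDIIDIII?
15! / (1! × 11! × 1! × 2!) = 16380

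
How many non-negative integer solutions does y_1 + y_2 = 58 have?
C(58+2-1, 2-1) = C(59, 1) = 59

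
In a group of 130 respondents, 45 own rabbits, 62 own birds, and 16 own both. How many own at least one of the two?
|A∪B| = |A| + |B| - |A∩B| = 45 + 62 - 16 = 91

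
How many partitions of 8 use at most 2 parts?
By conjugation, equals partitions of 8 into parts ≤ 2. Let r_j(i) = number of partitions of i into parts ≤ j, for i = 0..8. r_1(i) = 1 for all i; r_j(i) = r_{j-1}(i) + r_j(i-j). Rows j = 2..2: ≤2: 1 1 2 2 3 3 4 4 5. r_2(8) = 5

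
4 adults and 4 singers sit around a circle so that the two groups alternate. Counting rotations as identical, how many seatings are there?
Fix one of the adults: (4-1)! ways for the remaining adults, × 4! ways for the singers = 6 × 24 = 144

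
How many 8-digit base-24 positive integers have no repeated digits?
First digit: 23 choices (nonzero). Then descending: 23 × 23 × 22 × 21 × 20 × 19 × 18 × 17 = 28418599440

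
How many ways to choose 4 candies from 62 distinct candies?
C(62,4) = 62!/(4!×58!) = 557845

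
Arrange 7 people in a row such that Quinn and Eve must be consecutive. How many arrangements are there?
Treat the 2 as one block: (7-2+1)! × 2! = 720 × 2 = 1440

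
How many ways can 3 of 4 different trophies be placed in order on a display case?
P(4,3) = 4!/(4-3)! = 24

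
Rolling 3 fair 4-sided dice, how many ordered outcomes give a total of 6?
Coefficient of x^6 in (x + x² + ... + x^4)^3. By inclusion-exclusion on dice exceeding 4: Σ_j (-1)^j C(3,j)·C(6-1-4j, 2) = C(3,0)·C(5,2) = 1·10 = 10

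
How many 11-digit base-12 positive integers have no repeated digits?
First digit: 11 choices (nonzero). Then descending: 11 × 11 × 10 × 9 × 8 × 7 × 6 × 5 × 4 × 3 × 2 = 439084800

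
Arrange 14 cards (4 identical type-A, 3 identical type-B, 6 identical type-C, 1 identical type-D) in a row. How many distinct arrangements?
14! / (4! × 3! × 6! × 1!) = 840840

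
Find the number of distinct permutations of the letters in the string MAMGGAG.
7! / (3! × 2! × 2!) = 210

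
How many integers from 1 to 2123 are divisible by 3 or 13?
⌊2123/3⌋ + ⌊2123/13⌋ - ⌊2123/39⌋ = 707 + 163 - 54 = 816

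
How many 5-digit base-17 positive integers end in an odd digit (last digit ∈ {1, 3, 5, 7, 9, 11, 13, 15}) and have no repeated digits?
Last∈{1,3,5,7,9,11,13,15}. Last=0: 0. Last nonzero: 8×15×P(15,3) = 327600. Total = 327600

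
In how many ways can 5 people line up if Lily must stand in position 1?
Fix one position: (5-1)! = 24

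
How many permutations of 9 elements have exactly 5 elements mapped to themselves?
Choose the 5 fixed points C(9,5) = 126, derange the rest: !4 = Σ_{j=0}^{4} (-1)^j·4!/j! = 24 - 24 + 12 - 4 + 1 = 9. Product = 126 × 9 = 1134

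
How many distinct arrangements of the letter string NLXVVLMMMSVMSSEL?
16! / (3! × 3! × 1! × 3! × 1! × 1! × 4!) = 4036032000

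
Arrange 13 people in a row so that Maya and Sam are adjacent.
Treat as block: (13-1)! × 2! = 479001600 × 2 = 958003200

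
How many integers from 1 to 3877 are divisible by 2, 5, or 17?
⌊3877/2⌋+⌊3877/5⌋+⌊3877/17⌋ - ⌊3877/10⌋-⌊3877/34⌋-⌊3877/85⌋ + ⌊3877/170⌋ = 1938+775+228 - 387-114-45 + 22 = 2417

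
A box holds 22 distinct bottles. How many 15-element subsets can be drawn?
C(22,15) = 22!/(15!×7!) = 170544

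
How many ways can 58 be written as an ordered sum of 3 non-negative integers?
C(58+3-1, 3-1) = C(60, 2) = 1770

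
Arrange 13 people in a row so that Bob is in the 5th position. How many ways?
Fix one position: (13-1)! = 479001600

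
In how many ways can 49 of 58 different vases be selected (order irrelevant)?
C(58,49) = 58!/(49!×9!) = 10648873950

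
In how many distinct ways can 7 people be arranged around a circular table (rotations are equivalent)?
Circular: fix one position, arrange the rest. (7-1)! = 720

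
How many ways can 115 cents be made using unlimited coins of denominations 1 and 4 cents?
Coefficient of x^115 in 1/(1-x^1) · 1/(1-x^4). Use j coins of 4 for j = 0..⌊115/4⌋ = 28, the rest in 1s: 28 + 1 = 29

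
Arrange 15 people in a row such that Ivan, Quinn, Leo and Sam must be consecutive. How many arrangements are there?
Treat the 4 as one block: (15-4+1)! × 4! = 479001600 × 24 = 11496038400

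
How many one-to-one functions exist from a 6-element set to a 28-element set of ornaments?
P(28,6) = 28!/(28-6)! = 271252800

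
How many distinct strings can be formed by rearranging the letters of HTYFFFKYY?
9! / (3! × 1! × 1! × 3! × 1!) = 10080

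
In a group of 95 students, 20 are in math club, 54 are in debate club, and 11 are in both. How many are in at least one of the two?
|A∪B| = |A| + |B| - |A∩B| = 20 + 54 - 11 = 63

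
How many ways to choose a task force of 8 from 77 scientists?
C(77,8) = 77!/(8!×69!) = 21042072975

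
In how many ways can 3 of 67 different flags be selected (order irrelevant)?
C(67,3) = 67!/(3!×64!) = 47905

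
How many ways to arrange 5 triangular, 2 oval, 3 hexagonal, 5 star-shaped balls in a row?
15! / (5! × 2! × 3! × 5!) = 7567560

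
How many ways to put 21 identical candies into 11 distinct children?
C(21+11-1, 11-1) = C(31, 10) = 44352165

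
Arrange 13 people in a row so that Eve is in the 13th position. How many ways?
Fix one position: (13-1)! = 479001600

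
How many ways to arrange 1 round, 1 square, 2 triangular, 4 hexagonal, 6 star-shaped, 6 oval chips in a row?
20! / (1! × 1! × 2! × 4! × 6! × 6!) = 97772875200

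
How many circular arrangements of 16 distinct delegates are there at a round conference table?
Circular: fix one position, arrange the rest. (16-1)! = 1307674368000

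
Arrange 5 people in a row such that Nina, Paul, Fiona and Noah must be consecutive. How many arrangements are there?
Treat the 4 as one block: (5-4+1)! × 4! = 2 × 24 = 48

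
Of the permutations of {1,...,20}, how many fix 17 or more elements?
Exactly j fixed points: C(20,j)·!(20-j); sum over j ≥ 17 (derangement numbers via !m = (m-1)·(!(m-1) + !(m-2)): !0..!3 = 1, 0, 1, 2). Σ_{j=17}^{20} C(20,j)·!(20-j) = C(20,17)·!3 + C(20,18)·!2 + C(20,19)·!1 + C(20,20)·!0 = 1140·2 + 190·1 + 20·0 + 1·1 = 2471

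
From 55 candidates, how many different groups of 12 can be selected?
C(55,12) = 55!/(12!×43!) = 438729741450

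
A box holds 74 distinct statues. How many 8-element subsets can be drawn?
C(74,8) = 74!/(8!×66!) = 15071474661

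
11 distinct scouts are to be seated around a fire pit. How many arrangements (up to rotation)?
Circular: fix one position, arrange the rest. (11-1)! = 3628800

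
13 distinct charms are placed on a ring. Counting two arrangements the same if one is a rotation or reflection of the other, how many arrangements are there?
(13-1)!/2 = 479001600/2 = 239500800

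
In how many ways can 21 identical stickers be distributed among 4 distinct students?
C(21+4-1, 4-1) = C(24, 3) = 2024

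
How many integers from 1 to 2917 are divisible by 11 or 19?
⌊2917/11⌋ + ⌊2917/19⌋ - ⌊2917/209⌋ = 265 + 153 - 13 = 405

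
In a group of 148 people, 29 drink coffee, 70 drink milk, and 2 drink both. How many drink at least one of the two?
|A∪B| = |A| + |B| - |A∩B| = 29 + 70 - 2 = 97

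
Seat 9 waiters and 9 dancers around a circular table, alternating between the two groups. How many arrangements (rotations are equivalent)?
Fix one of the waiters: (9-1)! ways for the remaining waiters, × 9! ways for the dancers = 40320 × 362880 = 14631321600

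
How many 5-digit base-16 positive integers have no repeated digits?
First digit: 15 choices (nonzero). Then descending: 15 × 15 × 14 × 13 × 12 = 491400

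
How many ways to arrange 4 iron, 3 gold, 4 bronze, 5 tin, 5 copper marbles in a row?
21! / (4! × 3! × 4! × 5! × 5!) = 1026615189600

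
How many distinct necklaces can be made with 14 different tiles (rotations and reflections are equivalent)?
(14-1)!/2 = 6227020800/2 = 3113510400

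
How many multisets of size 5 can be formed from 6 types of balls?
C(5+6-1, 6-1) = C(10, 5) = 252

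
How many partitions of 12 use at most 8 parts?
By conjugation, equals partitions of 12 into parts ≤ 8. Let r_j(i) = number of partitions of i into parts ≤ j, for i = 0..12. r_1(i) = 1 for all i; r_j(i) = r_{j-1}(i) + r_j(i-j). Rows j = 2..8: ≤2: 1 1 2 2 3 3 4 4 5 5 6 6 7; ≤3: 1 1 2 3 4 5 7 8 10 12 14 16 19; ≤4: 1 1 2 3 5 6 9 11 15 18 23 27 34; ≤5: 1 1 2 3 5 7 10 13 18 23 30 37 47; ≤6: 1 1 2 3 5 7 11 14 20 26 35 44 58; ≤7: 1 1 2 3 5 7 11 15 21 28 38 49 65; ≤8: 1 1 2 3 5 7 11 15 22 29 40 52 70. r_8(12) = 70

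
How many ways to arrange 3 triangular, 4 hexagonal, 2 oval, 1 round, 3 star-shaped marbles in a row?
13! / (3! × 4! × 2! × 1! × 3!) = 3603600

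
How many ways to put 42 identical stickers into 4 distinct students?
C(42+4-1, 4-1) = C(45, 3) = 14190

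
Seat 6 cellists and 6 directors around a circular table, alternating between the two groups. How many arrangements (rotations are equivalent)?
Fix one of the cellists: (6-1)! ways for the remaining cellists, × 6! ways for the directors = 120 × 720 = 86400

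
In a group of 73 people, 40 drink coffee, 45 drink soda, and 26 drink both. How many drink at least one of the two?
|A∪B| = |A| + |B| - |A∩B| = 40 + 45 - 26 = 59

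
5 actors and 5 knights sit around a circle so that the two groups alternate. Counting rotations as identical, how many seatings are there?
Fix one of the actors: (5-1)! ways for the remaining actors, × 5! ways for the knights = 24 × 120 = 2880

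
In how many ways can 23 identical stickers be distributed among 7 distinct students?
C(23+7-1, 7-1) = C(29, 6) = 475020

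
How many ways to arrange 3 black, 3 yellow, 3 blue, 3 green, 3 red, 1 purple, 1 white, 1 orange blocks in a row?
18! / (3! × 3! × 3! × 3! × 3! × 1! × 1! × 1!) = 823350528000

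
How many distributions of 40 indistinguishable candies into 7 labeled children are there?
C(40+7-1, 7-1) = C(46, 6) = 9366819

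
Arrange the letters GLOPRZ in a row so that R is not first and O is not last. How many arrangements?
By inclusion-exclusion: 6! - 2×(6-1)! + (6-2)! = 720 - 240 + 24 = 504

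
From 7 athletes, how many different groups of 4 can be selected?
C(7,4) = 7!/(4!×3!) = 35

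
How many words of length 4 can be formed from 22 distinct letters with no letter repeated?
P(22,4) = 22!/(22-4)! = 175560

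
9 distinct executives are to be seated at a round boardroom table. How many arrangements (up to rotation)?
Circular: fix one position, arrange the rest. (9-1)! = 40320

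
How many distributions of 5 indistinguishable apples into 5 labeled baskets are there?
C(5+5-1, 5-1) = C(9, 4) = 126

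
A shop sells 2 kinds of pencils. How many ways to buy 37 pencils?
C(37+2-1, 2-1) = C(38, 1) = 38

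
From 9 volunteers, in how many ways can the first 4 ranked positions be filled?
P(9,4) = 9!/(9-4)! = 3024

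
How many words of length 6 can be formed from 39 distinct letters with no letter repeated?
P(39,6) = 39!/(39-6)! = 2349088560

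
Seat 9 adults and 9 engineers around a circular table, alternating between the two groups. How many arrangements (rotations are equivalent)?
Fix one of the adults: (9-1)! ways for the remaining adults, × 9! ways for the engineers = 40320 × 362880 = 14631321600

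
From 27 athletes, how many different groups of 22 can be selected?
C(27,22) = 27!/(22!×5!) = 80730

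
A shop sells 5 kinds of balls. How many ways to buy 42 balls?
C(42+5-1, 5-1) = C(46, 4) = 163185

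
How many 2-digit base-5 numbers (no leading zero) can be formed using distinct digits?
First digit: 4 choices (nonzero). Then descending: 4 × 4 = 16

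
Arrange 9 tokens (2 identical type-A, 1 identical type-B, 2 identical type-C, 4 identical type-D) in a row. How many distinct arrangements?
9! / (2! × 1! × 2! × 4!) = 3780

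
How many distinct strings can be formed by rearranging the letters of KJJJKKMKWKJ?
11! / (5! × 1! × 1! × 4!) = 13860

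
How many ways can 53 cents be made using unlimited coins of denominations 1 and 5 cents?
Coefficient of x^53 in 1/(1-x^1) · 1/(1-x^5). Use j coins of 5 for j = 0..⌊53/5⌋ = 10, the rest in 1s: 10 + 1 = 11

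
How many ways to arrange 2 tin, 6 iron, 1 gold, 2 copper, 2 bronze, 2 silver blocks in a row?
15! / (2! × 6! × 1! × 2! × 2! × 2!) = 113513400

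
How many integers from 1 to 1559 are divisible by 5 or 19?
⌊1559/5⌋ + ⌊1559/19⌋ - ⌊1559/95⌋ = 311 + 82 - 16 = 377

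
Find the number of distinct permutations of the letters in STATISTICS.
10! / (3! × 3! × 1! × 2! × 1!) = 50400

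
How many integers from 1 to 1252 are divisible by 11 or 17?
⌊1252/11⌋ + ⌊1252/17⌋ - ⌊1252/187⌋ = 113 + 73 - 6 = 180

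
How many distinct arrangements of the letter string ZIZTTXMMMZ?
10! / (2! × 3! × 1! × 1! × 3!) = 50400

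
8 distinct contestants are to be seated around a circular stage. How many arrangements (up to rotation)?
Circular: fix one position, arrange the rest. (8-1)! = 5040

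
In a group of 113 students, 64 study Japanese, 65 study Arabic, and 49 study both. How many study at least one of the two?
|A∪B| = |A| + |B| - |A∩B| = 64 + 65 - 49 = 80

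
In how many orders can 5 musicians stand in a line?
5! = 120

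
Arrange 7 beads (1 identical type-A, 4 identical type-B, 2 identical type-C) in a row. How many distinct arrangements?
7! / (1! × 4! × 2!) = 105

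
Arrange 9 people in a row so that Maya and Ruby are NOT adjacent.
Total - adjacent = 9! - (9-1)!×2 = 362880 - 80640 = 282240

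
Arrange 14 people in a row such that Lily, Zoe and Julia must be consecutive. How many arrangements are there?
Treat the 3 as one block: (14-3+1)! × 3! = 479001600 × 6 = 2874009600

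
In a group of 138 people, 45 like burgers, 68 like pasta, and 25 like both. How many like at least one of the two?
|A∪B| = |A| + |B| - |A∩B| = 45 + 68 - 25 = 88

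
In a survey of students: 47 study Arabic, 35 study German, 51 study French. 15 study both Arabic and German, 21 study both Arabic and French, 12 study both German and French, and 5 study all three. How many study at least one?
|A∪B∪C| = 47+35+51-15-21-12+5 = 90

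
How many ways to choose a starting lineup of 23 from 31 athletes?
C(31,23) = 31!/(23!×8!) = 7888725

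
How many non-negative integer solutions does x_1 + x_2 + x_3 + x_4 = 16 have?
C(16+4-1, 4-1) = C(19, 3) = 969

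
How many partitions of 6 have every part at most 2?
Let r_j(i) = number of partitions of i into parts ≤ j, for i = 0..6. r_1(i) = 1 for all i; r_j(i) = r_{j-1}(i) + r_j(i-j). Rows j = 2..2: ≤2: 1 1 2 2 3 3 4. r_2(6) = 4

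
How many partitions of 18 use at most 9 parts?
By conjugation, equals partitions of 18 into parts ≤ 9. Let r_j(i) = number of partitions of i into parts ≤ j, for i = 0..18. r_1(i) = 1 for all i; r_j(i) = r_{j-1}(i) + r_j(i-j). Rows j = 2..9: ≤2: 1 1 2 2 3 3 4 4 5 5 6 6 7 7 8 8 9 9 10; ≤3: 1 1 2 3 4 5 7 8 10 12 14 16 19 21 24 27 30 33 37; ≤4: 1 1 2 3 5 6 9 11 15 18 23 27 34 39 47 54 64 72 84; ≤5: 1 1 2 3 5 7 10 13 18 23 30 37 47 57 70 84 101 119 141; ≤6: 1 1 2 3 5 7 11 14 20 26 35 44 58 71 90 110 136 163 199; ≤7: 1 1 2 3 5 7 11 15 21 28 38 49 65 82 105 131 164 201 248; ≤8: 1 1 2 3 5 7 11 15 22 29 40 52 70 89 116 146 186 230 288; ≤9: 1 1 2 3 5 7 11 15 22 30 41 54 73 94 123 157 201 252 318. r_9(18) = 318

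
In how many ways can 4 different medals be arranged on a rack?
4! = 24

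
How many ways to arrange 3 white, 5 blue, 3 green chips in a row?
11! / (3! × 5! × 3!) = 9240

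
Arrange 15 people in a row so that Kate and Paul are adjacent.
Treat as block: (15-1)! × 2! = 87178291200 × 2 = 174356582400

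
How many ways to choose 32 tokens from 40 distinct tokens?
C(40,32) = 40!/(32!×8!) = 76904685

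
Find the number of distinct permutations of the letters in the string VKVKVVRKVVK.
11! / (6! × 4! × 1!) = 2310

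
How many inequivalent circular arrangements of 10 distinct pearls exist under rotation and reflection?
(10-1)!/2 = 362880/2 = 181440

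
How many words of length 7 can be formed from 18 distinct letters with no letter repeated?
P(18,7) = 18!/(18-7)! = 160392960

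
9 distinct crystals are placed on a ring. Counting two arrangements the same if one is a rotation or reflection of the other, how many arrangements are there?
(9-1)!/2 = 40320/2 = 20160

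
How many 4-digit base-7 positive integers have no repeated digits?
First digit: 6 choices (nonzero). Then descending: 6 × 6 × 5 × 4 = 720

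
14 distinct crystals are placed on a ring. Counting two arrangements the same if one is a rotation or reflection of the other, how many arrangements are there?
(14-1)!/2 = 6227020800/2 = 3113510400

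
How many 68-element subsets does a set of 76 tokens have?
C(76,68) = 76!/(68!×8!) = 18855883575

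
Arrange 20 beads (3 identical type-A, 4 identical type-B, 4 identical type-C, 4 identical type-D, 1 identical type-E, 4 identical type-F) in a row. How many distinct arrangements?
20! / (3! × 4! × 4! × 4! × 1! × 4!) = 1222160940000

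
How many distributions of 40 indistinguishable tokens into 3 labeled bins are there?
C(40+3-1, 3-1) = C(42, 2) = 861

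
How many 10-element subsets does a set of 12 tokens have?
C(12,10) = 12!/(10!×2!) = 66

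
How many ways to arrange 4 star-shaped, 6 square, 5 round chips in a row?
15! / (4! × 6! × 5!) = 630630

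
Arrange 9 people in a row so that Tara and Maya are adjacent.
Treat as block: (9-1)! × 2! = 40320 × 2 = 80640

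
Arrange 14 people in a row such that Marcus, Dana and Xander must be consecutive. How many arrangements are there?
Treat the 3 as one block: (14-3+1)! × 3! = 479001600 × 6 = 2874009600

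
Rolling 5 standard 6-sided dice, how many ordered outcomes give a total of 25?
Coefficient of x^25 in (x + x² + ... + x^6)^5. By inclusion-exclusion on dice exceeding 6: Σ_j (-1)^j C(5,j)·C(25-1-6j, 4) = C(5,0)·C(24,4) - C(5,1)·C(18,4) + C(5,2)·C(12,4) - C(5,3)·C(6,4) = 1·10626 - 5·3060 + 10·495 - 10·15 = 126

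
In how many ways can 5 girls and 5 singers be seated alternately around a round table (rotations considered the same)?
Fix one of the girls: (5-1)! ways for the remaining girls, × 5! ways for the singers = 24 × 120 = 2880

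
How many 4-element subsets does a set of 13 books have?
C(13,4) = 13!/(4!×9!) = 715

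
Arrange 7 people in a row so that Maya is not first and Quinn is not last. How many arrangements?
By inclusion-exclusion: 7! - 2×(7-1)! + (7-2)! = 5040 - 1440 + 120 = 3720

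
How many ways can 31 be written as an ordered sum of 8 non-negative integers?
C(31+8-1, 8-1) = C(38, 7) = 12620256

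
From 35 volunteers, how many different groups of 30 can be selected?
C(35,30) = 35!/(30!×5!) = 324632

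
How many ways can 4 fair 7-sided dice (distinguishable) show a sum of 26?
Coefficient of x^26 in (x + x² + ... + x^7)^4. By inclusion-exclusion on dice exceeding 7: Σ_j (-1)^j C(4,j)·C(26-1-7j, 3) = C(4,0)·C(25,3) - C(4,1)·C(18,3) + C(4,2)·C(11,3) - C(4,3)·C(4,3) = 1·2300 - 4·816 + 6·165 - 4·4 = 10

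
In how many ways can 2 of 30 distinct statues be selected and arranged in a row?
P(30,2) = 30!/(30-2)! = 870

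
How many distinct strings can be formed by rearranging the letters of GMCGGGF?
7! / (4! × 1! × 1! × 1!) = 210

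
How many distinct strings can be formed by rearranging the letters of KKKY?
4! / (3! × 1!) = 4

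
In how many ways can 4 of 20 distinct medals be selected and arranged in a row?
P(20,4) = 20!/(20-4)! = 116280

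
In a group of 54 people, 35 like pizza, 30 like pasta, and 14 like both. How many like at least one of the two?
|A∪B| = |A| + |B| - |A∩B| = 35 + 30 - 14 = 51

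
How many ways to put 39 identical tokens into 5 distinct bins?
C(39+5-1, 5-1) = C(43, 4) = 123410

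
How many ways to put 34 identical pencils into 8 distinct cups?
C(34+8-1, 8-1) = C(41, 7) = 22481940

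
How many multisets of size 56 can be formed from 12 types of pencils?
C(56+12-1, 12-1) = C(67, 11) = 1285063345176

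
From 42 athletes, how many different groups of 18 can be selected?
C(42,18) = 42!/(18!×24!) = 353697121050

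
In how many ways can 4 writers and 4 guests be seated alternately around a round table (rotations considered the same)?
Fix one of the writers: (4-1)! ways for the remaining writers, × 4! ways for the guests = 6 × 24 = 144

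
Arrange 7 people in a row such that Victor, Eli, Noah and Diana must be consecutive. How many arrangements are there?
Treat the 4 as one block: (7-4+1)! × 4! = 24 × 24 = 576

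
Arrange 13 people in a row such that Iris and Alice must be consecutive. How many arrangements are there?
Treat the 2 as one block: (13-2+1)! × 2! = 479001600 × 2 = 958003200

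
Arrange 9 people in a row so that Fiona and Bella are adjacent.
Treat as block: (9-1)! × 2! = 40320 × 2 = 80640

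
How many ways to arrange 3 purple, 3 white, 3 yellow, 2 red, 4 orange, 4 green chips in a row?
19! / (3! × 3! × 3! × 2! × 4! × 4!) = 488864376000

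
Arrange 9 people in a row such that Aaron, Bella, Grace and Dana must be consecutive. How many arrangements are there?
Treat the 4 as one block: (9-4+1)! × 4! = 720 × 24 = 17280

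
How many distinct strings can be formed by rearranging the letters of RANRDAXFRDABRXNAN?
17! / (4! × 1! × 1! × 3! × 2! × 4! × 2!) = 25729704000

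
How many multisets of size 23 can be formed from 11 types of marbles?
C(23+11-1, 11-1) = C(33, 10) = 92561040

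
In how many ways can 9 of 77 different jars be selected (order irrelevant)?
C(77,9) = 77!/(9!×68!) = 161322559475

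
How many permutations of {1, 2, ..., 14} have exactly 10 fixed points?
Choose the 10 fixed points C(14,10) = 1001, derange the rest: !4 = Σ_{j=0}^{4} (-1)^j·4!/j! = 24 - 24 + 12 - 4 + 1 = 9. Product = 1001 × 9 = 9009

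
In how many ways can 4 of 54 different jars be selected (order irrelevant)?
C(54,4) = 54!/(4!×50!) = 316251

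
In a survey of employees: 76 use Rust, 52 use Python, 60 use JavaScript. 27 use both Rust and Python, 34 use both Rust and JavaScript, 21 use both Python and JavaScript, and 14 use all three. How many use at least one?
|A∪B∪C| = 76+52+60-27-34-21+14 = 120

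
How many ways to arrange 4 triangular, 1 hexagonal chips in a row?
5! / (4! × 1!) = 5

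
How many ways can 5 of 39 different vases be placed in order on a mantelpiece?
P(39,5) = 39!/(39-5)! = 69090840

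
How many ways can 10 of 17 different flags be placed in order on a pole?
P(17,10) = 17!/(17-10)! = 70572902400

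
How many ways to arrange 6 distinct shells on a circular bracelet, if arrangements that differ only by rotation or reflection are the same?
(6-1)!/2 = 120/2 = 60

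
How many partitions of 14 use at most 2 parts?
By conjugation, equals partitions of 14 into parts ≤ 2. Let r_j(i) = number of partitions of i into parts ≤ j, for i = 0..14. r_1(i) = 1 for all i; r_j(i) = r_{j-1}(i) + r_j(i-j). Rows j = 2..2: ≤2: 1 1 2 2 3 3 4 4 5 5 6 6 7 7 8. r_2(14) = 8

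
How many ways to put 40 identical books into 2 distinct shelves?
C(40+2-1, 2-1) = C(41, 1) = 41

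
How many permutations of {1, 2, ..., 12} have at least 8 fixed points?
Exactly j fixed points: C(12,j)·!(12-j); sum over j ≥ 8 (derangement numbers via !m = (m-1)·(!(m-1) + !(m-2)): !0..!4 = 1, 0, 1, 2, 9). Σ_{j=8}^{12} C(12,j)·!(12-j) = C(12,8)·!4 + C(12,9)·!3 + C(12,10)·!2 + C(12,11)·!1 + C(12,12)·!0 = 495·9 + 220·2 + 66·1 + 12·0 + 1·1 = 4962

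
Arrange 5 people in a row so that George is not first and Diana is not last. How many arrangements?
By inclusion-exclusion: 5! - 2×(5-1)! + (5-2)! = 120 - 48 + 6 = 78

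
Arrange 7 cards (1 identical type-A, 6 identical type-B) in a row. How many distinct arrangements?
7! / (1! × 6!) = 7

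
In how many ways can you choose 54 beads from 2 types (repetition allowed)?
C(54+2-1, 2-1) = C(55, 1) = 55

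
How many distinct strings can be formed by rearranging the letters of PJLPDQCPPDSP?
12! / (1! × 2! × 5! × 1! × 1! × 1! × 1!) = 1995840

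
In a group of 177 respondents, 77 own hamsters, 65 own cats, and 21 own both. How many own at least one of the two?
|A∪B| = |A| + |B| - |A∩B| = 77 + 65 - 21 = 121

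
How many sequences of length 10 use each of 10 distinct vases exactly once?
10! = 3628800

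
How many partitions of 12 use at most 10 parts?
By conjugation, equals partitions of 12 into parts ≤ 10. Let r_j(i) = number of partitions of i into parts ≤ j, for i = 0..12. r_1(i) = 1 for all i; r_j(i) = r_{j-1}(i) + r_j(i-j). Rows j = 2..10: ≤2: 1 1 2 2 3 3 4 4 5 5 6 6 7; ≤3: 1 1 2 3 4 5 7 8 10 12 14 16 19; ≤4: 1 1 2 3 5 6 9 11 15 18 23 27 34; ≤5: 1 1 2 3 5 7 10 13 18 23 30 37 47; ≤6: 1 1 2 3 5 7 11 14 20 26 35 44 58; ≤7: 1 1 2 3 5 7 11 15 21 28 38 49 65; ≤8: 1 1 2 3 5 7 11 15 22 29 40 52 70; ≤9: 1 1 2 3 5 7 11 15 22 30 41 54 73; ≤10: 1 1 2 3 5 7 11 15 22 30 42 55 75. r_10(12) = 75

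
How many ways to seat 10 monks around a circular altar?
Circular: fix one position, arrange the rest. (10-1)! = 362880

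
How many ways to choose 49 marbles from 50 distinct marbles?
C(50,49) = 50!/(49!×1!) = 50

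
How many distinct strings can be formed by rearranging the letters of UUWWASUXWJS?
11! / (3! × 2! × 1! × 1! × 3! × 1!) = 554400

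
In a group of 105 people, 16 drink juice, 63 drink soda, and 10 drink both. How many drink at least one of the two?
|A∪B| = |A| + |B| - |A∩B| = 16 + 63 - 10 = 69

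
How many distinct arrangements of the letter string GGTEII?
6! / (2! × 2! × 1! × 1!) = 180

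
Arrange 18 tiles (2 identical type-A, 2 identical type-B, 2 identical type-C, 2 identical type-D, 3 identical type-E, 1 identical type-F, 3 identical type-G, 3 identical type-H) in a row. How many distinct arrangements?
18! / (2! × 2! × 2! × 2! × 3! × 1! × 3! × 3!) = 1852538688000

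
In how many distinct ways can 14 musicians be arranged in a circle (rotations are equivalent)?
Circular: fix one position, arrange the rest. (14-1)! = 6227020800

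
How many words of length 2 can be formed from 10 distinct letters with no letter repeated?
P(10,2) = 10!/(10-2)! = 90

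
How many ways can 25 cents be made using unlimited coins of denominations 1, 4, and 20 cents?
Coefficient of x^25 in 1/(1-x^1) · 1/(1-x^4) · 1/(1-x^20). Case on j = number of 20-cent coins (j = 0..1); remainder r = 25 - 20j is made from {1,4} in ⌊r/4⌋+1 ways. r = 25, 5 → 7 + 2 = 9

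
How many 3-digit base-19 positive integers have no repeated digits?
First digit: 18 choices (nonzero). Then descending: 18 × 18 × 17 = 5508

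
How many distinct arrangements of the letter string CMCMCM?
6! / (3! × 3!) = 20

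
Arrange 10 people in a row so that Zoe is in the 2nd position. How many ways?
Fix one position: (10-1)! = 362880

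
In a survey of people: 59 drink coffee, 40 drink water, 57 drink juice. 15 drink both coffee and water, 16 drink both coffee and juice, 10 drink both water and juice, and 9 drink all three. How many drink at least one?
|A∪B∪C| = 59+40+57-15-16-10+9 = 124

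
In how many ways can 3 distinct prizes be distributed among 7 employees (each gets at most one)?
P(7,3) = 7!/(7-3)! = 210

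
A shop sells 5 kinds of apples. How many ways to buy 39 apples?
C(39+5-1, 5-1) = C(43, 4) = 123410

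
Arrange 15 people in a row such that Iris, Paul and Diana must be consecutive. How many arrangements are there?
Treat the 3 as one block: (15-3+1)! × 3! = 6227020800 × 6 = 37362124800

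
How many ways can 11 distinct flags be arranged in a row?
11! = 39916800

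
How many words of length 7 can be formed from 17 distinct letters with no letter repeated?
P(17,7) = 17!/(17-7)! = 98017920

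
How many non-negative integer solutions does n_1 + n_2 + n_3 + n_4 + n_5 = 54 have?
C(54+5-1, 5-1) = C(58, 4) = 424270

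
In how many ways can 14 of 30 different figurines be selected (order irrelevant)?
C(30,14) = 30!/(14!×16!) = 145422675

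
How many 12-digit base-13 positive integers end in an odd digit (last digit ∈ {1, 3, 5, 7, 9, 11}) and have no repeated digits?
Last∈{1,3,5,7,9,11}. Last=0: 0. Last nonzero: 6×11×P(11,10) = 2634508800. Total = 2634508800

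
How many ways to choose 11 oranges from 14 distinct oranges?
C(14,11) = 14!/(11!×3!) = 364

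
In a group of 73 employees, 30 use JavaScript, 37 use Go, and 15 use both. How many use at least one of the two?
|A∪B| = |A| + |B| - |A∩B| = 30 + 37 - 15 = 52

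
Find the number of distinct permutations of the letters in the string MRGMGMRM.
8! / (2! × 2! × 4!) = 420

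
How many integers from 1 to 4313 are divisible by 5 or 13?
⌊4313/5⌋ + ⌊4313/13⌋ - ⌊4313/65⌋ = 862 + 331 - 66 = 1127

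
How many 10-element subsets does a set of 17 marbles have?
C(17,10) = 17!/(10!×7!) = 19448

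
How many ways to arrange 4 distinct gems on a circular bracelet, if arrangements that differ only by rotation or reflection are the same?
(4-1)!/2 = 6/2 = 3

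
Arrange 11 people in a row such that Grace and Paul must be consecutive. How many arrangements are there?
Treat the 2 as one block: (11-2+1)! × 2! = 3628800 × 2 = 7257600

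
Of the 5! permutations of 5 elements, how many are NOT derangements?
Complement of the derangements. !5 = Σ_{j=0}^{5} (-1)^j·5!/j! = 120 - 120 + 60 - 20 + 5 - 1 = 44. 5! - !5 = 120 - 44 = 76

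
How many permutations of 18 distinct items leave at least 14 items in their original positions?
Exactly j fixed points: C(18,j)·!(18-j); sum over j ≥ 14 (derangement numbers via !m = (m-1)·(!(m-1) + !(m-2)): !0..!4 = 1, 0, 1, 2, 9). Σ_{j=14}^{18} C(18,j)·!(18-j) = C(18,14)·!4 + C(18,15)·!3 + C(18,16)·!2 + C(18,17)·!1 + C(18,18)·!0 = 3060·9 + 816·2 + 153·1 + 18·0 + 1·1 = 29326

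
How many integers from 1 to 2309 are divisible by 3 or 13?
⌊2309/3⌋ + ⌊2309/13⌋ - ⌊2309/39⌋ = 769 + 177 - 59 = 887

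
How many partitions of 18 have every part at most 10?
Let r_j(i) = number of partitions of i into parts ≤ j, for i = 0..18. r_1(i) = 1 for all i; r_j(i) = r_{j-1}(i) + r_j(i-j). Rows j = 2..10: ≤2: 1 1 2 2 3 3 4 4 5 5 6 6 7 7 8 8 9 9 10; ≤3: 1 1 2 3 4 5 7 8 10 12 14 16 19 21 24 27 30 33 37; ≤4: 1 1 2 3 5 6 9 11 15 18 23 27 34 39 47 54 64 72 84; ≤5: 1 1 2 3 5 7 10 13 18 23 30 37 47 57 70 84 101 119 141; ≤6: 1 1 2 3 5 7 11 14 20 26 35 44 58 71 90 110 136 163 199; ≤7: 1 1 2 3 5 7 11 15 21 28 38 49 65 82 105 131 164 201 248; ≤8: 1 1 2 3 5 7 11 15 22 29 40 52 70 89 116 146 186 230 288; ≤9: 1 1 2 3 5 7 11 15 22 30 41 54 73 94 123 157 201 252 318; ≤10: 1 1 2 3 5 7 11 15 22 30 42 55 75 97 128 164 212 267 340. r_10(18) = 340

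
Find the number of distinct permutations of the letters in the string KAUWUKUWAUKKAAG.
15! / (4! × 1! × 4! × 4! × 2!) = 47297250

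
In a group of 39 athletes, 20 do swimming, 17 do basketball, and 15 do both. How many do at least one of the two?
|A∪B| = |A| + |B| - |A∩B| = 20 + 17 - 15 = 22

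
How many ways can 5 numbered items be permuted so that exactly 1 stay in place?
Choose the 1 fixed point C(5,1) = 5, derange the rest: !4 = Σ_{j=0}^{4} (-1)^j·4!/j! = 24 - 24 + 12 - 4 + 1 = 9. Product = 5 × 9 = 45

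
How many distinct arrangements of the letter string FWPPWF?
6! / (2! × 2! × 2!) = 90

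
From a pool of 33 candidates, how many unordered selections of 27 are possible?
C(33,27) = 33!/(27!×6!) = 1107568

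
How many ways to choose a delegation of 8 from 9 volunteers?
C(9,8) = 9!/(8!×1!) = 9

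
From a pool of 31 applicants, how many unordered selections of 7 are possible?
C(31,7) = 31!/(7!×24!) = 2629575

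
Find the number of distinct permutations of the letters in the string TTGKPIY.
7! / (1! × 1! × 2! × 1! × 1! × 1!) = 2520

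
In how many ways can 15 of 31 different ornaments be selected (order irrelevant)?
C(31,15) = 31!/(15!×16!) = 300540195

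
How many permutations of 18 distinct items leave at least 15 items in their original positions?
Exactly j fixed points: C(18,j)·!(18-j); sum over j ≥ 15 (derangement numbers via !m = (m-1)·(!(m-1) + !(m-2)): !0..!3 = 1, 0, 1, 2). Σ_{j=15}^{18} C(18,j)·!(18-j) = C(18,15)·!3 + C(18,16)·!2 + C(18,17)·!1 + C(18,18)·!0 = 816·2 + 153·1 + 18·0 + 1·1 = 1786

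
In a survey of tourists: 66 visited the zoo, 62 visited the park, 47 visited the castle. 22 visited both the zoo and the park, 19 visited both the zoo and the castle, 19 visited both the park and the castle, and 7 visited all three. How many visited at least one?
|A∪B∪C| = 66+62+47-22-19-19+7 = 122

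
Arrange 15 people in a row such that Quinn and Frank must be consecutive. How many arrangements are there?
Treat the 2 as one block: (15-2+1)! × 2! = 87178291200 × 2 = 174356582400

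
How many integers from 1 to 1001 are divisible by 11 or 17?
⌊1001/11⌋ + ⌊1001/17⌋ - ⌊1001/187⌋ = 91 + 58 - 5 = 144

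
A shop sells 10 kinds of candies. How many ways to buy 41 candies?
C(41+10-1, 10-1) = C(50, 9) = 2505433700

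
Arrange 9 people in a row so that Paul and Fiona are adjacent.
Treat as block: (9-1)! × 2! = 40320 × 2 = 80640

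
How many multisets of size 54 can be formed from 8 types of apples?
C(54+8-1, 8-1) = C(61, 7) = 436270780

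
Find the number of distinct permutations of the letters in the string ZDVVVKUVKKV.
11! / (3! × 5! × 1! × 1! × 1!) = 55440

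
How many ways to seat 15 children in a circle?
Circular: fix one position, arrange the rest. (15-1)! = 87178291200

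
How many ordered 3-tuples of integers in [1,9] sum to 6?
Coefficient of x^6 in (x + x² + ... + x^9)^3. By inclusion-exclusion on dice exceeding 9: Σ_j (-1)^j C(3,j)·C(6-1-9j, 2) = C(3,0)·C(5,2) = 1·10 = 10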